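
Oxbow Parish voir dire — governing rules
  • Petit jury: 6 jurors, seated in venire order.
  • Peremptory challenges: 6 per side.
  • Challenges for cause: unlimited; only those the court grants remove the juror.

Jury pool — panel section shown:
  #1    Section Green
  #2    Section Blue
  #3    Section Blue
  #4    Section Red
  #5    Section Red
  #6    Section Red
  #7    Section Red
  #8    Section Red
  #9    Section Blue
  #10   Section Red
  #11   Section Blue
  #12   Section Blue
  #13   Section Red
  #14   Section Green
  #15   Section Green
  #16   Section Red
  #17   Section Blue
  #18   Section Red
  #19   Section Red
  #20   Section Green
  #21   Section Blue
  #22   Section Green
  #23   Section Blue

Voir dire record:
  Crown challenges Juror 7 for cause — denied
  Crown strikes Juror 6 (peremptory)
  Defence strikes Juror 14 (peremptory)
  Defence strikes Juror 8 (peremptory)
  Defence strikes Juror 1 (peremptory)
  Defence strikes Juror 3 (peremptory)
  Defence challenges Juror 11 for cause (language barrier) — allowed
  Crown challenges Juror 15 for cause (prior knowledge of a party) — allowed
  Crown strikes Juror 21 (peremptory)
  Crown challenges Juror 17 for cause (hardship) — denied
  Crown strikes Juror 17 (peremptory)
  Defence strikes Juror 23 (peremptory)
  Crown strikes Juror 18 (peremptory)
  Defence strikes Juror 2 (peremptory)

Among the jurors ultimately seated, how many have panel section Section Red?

4

Removed: #1, #2, #3, #6, #8, #11, #14, #15, #17, #18, #21, #23.
Seated jurors 1–6: #4, #5, #7, #9, #10, #12.
Of those, in Section Red: #4, #5, #7, #10 → 4.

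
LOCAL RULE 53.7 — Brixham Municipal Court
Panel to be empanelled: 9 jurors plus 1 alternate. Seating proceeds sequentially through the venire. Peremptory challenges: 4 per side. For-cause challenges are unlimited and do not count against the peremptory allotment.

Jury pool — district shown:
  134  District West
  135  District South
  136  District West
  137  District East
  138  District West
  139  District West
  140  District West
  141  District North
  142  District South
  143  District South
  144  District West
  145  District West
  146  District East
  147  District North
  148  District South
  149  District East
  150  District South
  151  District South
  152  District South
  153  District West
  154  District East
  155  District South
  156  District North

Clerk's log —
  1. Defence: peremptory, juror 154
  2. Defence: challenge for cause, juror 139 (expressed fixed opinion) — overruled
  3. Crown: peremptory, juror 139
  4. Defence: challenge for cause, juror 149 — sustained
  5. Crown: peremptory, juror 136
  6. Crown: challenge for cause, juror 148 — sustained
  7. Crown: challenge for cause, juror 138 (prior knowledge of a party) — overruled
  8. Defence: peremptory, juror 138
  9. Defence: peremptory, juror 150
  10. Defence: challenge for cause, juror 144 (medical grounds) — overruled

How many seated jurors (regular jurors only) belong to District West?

Removed: #136, #138, #139, #148, #149, #150, #154.
Seated jurors 1–9: #134, #135, #137, #140, #141, #142, #143, #144, #145 (alternates #146 not counted).
Of those, in District West: #134, #140, #144, #145 → 4.

4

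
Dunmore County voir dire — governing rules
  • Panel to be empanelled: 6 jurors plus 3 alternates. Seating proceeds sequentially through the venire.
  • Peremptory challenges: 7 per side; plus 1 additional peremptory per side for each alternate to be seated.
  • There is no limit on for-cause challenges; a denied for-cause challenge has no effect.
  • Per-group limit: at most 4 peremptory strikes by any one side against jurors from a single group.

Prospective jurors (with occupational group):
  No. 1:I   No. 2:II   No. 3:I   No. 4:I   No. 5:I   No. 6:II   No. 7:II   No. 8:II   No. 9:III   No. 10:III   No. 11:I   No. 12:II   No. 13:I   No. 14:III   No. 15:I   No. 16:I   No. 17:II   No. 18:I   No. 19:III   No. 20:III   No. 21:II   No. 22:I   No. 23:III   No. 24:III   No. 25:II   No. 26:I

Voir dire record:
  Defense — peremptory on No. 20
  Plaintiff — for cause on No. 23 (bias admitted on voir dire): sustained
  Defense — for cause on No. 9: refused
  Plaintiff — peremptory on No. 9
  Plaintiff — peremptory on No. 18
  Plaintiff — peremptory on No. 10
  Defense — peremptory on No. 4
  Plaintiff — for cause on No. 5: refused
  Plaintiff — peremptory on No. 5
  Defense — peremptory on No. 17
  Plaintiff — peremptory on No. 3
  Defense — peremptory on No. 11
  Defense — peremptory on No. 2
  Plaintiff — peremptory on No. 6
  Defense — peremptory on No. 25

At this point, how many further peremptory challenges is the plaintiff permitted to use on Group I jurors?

Plaintiff peremptories so far: #9, #18, #10, #5, #3, #6 — 6 of 10 used, 4 left overall.
Against Group I: #18, #5, #3 — 3 used; per-group cap 4 leaves 1.
Binding limit: min(4, 1) = 1.

1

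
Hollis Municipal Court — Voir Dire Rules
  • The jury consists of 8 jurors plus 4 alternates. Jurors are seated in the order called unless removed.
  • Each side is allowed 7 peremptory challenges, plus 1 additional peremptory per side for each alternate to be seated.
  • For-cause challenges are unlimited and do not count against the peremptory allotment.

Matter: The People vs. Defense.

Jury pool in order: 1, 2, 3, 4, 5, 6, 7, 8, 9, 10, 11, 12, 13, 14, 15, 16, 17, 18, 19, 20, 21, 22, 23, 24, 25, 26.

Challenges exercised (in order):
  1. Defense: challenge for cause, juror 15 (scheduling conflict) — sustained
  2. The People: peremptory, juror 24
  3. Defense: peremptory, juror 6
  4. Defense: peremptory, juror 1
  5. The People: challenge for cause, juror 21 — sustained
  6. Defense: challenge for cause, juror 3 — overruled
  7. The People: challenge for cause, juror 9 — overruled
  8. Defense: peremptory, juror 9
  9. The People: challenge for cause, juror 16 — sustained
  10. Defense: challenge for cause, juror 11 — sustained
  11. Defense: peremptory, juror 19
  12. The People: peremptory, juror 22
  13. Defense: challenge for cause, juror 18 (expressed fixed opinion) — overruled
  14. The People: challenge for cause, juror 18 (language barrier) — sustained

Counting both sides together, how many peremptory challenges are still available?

16

The People allotment: 7 base + 1 × 4 alternates = 11. Defense allotment: 7 base + 1 × 4 alternates = 11.
The People peremptories used: #24, #22 — 2 (for-cause on #21, #9, #16, #18 don't count).
Defense peremptories used: #6, #1, #9, #19 — 4 (for-cause on #15, #3, #11, #18 don't count).
Remaining: (11 − 2) + (11 − 4) = 16.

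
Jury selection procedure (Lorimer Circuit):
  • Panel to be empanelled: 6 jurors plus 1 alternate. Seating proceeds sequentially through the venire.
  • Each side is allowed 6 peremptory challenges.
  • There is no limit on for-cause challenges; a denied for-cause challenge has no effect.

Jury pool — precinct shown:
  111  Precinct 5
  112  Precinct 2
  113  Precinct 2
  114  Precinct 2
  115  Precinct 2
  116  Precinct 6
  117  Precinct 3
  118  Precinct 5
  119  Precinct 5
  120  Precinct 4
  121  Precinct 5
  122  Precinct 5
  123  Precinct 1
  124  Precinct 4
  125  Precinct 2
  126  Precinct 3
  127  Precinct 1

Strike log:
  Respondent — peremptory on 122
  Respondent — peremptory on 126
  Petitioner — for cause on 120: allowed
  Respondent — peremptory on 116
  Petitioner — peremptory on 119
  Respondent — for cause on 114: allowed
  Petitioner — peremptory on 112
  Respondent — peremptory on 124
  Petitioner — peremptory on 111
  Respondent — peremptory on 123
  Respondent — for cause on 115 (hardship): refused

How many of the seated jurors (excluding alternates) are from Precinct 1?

0

Removed: #111, #112, #114, #116, #119, #120, #122, #123, #124, #126.
Seated jurors 1–6: #113, #115, #117, #118, #121, #125 (alternates #127 not counted).
None of those are in Precinct 1 → 0.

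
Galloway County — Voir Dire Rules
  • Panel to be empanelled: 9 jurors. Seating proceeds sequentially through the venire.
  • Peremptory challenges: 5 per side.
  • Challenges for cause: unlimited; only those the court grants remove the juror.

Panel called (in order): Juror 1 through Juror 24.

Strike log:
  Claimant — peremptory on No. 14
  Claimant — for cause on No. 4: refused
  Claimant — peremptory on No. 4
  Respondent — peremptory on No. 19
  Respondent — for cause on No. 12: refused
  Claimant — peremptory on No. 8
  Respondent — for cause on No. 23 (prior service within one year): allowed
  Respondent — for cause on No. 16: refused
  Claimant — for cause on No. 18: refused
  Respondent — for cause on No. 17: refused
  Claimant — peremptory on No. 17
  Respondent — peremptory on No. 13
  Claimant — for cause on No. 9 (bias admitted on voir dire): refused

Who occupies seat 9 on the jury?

11

Removed: #4, #8, #13, #14, #17, #19, #23. (#9, #12, #16, #18 stay — for-cause denied.)
Seating in order: seats 1–9 → #1, #2, #3, #5, #6, #7, #9, #10, #11.
So seat 9 is #11.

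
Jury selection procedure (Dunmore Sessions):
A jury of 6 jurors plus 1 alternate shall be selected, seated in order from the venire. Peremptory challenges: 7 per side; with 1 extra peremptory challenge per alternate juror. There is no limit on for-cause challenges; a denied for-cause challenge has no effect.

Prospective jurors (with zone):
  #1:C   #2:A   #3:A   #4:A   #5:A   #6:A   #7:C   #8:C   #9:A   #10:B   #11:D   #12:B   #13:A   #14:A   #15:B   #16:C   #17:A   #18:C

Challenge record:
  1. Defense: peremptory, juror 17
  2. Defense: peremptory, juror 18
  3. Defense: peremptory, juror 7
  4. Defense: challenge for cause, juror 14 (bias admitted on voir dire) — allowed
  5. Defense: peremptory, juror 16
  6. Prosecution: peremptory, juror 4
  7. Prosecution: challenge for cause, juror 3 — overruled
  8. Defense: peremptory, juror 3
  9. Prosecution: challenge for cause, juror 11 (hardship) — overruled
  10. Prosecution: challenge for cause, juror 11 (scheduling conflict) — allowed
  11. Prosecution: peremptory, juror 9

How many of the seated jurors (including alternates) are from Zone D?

0

Removed: #3, #4, #7, #9, #11, #14, #16, #17, #18.
Seated (7 incl. alternates): #1, #2, #5, #6, #8, #10, #12.
None of those are in Zone D → 0.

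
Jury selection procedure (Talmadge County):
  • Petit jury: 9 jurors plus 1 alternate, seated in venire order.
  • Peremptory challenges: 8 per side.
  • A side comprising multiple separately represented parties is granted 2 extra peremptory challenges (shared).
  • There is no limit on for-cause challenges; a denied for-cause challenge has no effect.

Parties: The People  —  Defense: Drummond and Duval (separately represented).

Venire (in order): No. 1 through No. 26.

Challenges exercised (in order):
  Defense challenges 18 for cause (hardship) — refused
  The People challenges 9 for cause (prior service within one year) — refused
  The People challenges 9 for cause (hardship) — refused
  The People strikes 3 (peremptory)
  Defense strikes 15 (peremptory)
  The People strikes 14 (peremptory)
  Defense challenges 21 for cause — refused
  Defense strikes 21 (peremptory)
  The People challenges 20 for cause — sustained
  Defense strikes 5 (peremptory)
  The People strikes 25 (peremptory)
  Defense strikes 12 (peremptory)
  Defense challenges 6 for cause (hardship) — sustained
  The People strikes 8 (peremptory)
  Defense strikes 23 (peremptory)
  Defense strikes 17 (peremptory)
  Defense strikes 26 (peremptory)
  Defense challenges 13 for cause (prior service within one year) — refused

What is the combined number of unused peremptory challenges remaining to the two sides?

The People allotment: 8. Defense allotment: 8 base + 2 multi-party = 10.
The People peremptories used: #3, #14, #25, #8 — 4 (for-cause on #9, #9, #20 don't count).
Defense peremptories used: #15, #21, #5, #12, #23, #17, #26 — 7 (for-cause on #18, #21, #6, #13 don't count).
Remaining: (8 − 4) + (10 − 7) = 7.

7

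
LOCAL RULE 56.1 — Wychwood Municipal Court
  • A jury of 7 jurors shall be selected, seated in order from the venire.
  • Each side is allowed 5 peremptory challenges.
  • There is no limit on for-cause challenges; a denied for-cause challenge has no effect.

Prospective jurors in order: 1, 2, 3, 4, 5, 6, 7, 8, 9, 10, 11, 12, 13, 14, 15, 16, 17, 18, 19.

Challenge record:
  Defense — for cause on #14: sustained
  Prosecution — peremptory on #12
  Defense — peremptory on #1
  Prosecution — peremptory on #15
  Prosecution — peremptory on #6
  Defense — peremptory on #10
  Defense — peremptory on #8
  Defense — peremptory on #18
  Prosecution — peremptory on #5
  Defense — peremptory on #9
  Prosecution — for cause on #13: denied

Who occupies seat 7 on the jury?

16

Removed: #1, #5, #6, #8, #9, #10, #12, #14, #15, #18. (#13 stays — for-cause denied.)
Seating in order: seats 1–7 → #2, #3, #4, #7, #11, #13, #16.
So seat 7 is #16.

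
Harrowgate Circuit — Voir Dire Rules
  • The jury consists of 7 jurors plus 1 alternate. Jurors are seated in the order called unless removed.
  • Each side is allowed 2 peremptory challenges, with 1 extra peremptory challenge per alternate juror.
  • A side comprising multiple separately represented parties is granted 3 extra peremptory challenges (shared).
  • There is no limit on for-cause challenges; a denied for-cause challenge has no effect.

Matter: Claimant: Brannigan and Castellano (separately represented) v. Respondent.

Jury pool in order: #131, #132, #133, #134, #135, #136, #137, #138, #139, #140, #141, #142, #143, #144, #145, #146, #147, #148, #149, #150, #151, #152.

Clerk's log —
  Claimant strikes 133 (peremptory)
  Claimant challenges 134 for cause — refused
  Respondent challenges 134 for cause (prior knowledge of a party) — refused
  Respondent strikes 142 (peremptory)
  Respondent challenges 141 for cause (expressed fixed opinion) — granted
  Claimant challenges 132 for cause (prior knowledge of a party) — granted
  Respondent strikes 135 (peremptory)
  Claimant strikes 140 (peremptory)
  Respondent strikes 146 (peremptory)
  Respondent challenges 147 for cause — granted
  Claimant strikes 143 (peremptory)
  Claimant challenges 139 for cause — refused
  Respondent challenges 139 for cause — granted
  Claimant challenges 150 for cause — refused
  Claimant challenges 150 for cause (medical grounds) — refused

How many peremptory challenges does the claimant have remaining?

3

Claimant allotment: 2 base + 1 × 1 alternate + 3 multi-party = 6.
Claimant peremptories used: #133, #140, #143 — 3 (for-cause on #134, #132, #139, #150, #150 don't count).
Remaining: 6 − 3 = 3.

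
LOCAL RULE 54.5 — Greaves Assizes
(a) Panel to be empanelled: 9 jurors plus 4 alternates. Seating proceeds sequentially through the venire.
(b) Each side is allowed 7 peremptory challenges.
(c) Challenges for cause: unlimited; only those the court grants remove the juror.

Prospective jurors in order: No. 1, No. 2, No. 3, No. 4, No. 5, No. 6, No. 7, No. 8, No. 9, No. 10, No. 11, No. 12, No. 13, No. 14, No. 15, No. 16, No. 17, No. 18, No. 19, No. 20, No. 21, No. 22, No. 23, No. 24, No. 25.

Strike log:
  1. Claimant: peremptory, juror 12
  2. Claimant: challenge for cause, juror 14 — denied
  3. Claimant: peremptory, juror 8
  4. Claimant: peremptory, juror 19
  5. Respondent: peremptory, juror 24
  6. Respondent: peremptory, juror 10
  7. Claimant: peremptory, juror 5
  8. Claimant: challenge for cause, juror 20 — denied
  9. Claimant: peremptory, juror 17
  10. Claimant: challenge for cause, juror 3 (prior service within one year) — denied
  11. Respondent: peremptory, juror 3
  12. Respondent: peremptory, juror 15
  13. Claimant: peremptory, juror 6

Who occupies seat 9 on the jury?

Removed: #3, #5, #6, #8, #10, #12, #15, #17, #19, #24. (#14, #20 stay — for-cause denied.)
Seating in order: seats 1–9 → #1, #2, #4, #7, #9, #11, #13, #14, #16; alternates → #18, #20, #21, #22.
So seat 9 is #16.

16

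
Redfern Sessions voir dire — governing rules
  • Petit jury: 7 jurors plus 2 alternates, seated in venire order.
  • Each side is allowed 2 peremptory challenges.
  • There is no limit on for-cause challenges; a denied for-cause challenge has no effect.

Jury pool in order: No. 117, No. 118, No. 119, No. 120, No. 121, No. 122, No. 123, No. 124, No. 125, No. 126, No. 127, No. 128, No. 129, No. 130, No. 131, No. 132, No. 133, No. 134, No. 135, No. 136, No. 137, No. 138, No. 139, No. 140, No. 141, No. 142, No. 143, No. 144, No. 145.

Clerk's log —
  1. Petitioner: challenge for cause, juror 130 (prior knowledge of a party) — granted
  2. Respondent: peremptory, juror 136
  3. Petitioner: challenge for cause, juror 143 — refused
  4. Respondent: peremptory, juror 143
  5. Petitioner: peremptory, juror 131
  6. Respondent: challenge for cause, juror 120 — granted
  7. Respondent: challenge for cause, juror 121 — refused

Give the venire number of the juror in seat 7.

124

Removed: #120, #130, #131, #136, #143. (#121 stays — for-cause denied.)
Seating in order: seats 1–7 → #117, #118, #119, #121, #122, #123, #124; alternates → #125, #126.
So seat 7 is #124.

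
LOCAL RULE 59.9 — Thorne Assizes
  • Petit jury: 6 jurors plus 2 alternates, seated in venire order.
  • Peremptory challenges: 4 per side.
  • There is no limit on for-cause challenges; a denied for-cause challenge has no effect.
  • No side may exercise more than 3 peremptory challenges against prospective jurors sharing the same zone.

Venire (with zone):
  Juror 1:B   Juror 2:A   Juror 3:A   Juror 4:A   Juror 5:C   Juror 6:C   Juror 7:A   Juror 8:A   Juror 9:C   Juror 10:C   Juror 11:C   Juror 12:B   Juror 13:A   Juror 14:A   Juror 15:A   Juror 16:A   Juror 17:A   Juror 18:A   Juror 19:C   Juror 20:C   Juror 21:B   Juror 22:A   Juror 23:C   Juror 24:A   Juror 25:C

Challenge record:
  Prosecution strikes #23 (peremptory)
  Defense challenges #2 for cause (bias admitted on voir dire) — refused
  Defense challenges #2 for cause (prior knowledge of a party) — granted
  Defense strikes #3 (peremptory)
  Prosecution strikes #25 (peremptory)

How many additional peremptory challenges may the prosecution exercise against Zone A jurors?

2

Prosecution peremptories so far: #23, #25 — 2 of 4 used, 2 left overall.
Against Zone A: none yet — per-zone cap 3 leaves 3.
Binding limit: min(2, 3) = 2.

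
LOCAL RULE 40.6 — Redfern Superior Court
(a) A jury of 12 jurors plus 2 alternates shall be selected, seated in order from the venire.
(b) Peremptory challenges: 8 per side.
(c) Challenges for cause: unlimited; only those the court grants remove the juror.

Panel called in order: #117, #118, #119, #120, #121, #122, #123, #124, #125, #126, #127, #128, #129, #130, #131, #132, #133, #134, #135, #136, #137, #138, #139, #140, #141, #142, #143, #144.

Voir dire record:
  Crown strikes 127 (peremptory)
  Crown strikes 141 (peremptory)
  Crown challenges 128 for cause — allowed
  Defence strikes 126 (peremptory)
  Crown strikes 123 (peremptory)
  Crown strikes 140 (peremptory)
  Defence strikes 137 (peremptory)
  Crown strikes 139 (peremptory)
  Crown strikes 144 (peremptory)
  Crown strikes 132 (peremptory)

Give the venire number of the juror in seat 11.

131

Removed: #123, #126, #127, #128, #132, #137, #139, #140, #141, #144.
Filling seats in venire order through position 11: #117, #118, #119, #120, #121, #122, #124, #125, #129, #130, #131.
So seat 11 is #131.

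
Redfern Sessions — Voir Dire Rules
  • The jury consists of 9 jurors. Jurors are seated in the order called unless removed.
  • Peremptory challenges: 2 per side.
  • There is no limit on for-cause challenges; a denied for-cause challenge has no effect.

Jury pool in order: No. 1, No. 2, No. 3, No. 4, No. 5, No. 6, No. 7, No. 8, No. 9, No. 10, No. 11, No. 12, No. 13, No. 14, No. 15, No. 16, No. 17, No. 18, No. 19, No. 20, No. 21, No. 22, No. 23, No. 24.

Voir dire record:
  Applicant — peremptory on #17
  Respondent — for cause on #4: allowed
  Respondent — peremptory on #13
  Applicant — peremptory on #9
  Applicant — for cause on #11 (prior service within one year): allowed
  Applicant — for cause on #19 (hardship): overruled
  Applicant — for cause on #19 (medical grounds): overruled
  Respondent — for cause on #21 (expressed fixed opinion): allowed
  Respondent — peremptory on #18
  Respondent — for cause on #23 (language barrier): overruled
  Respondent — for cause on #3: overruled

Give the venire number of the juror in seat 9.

12

Removed: #4, #9, #11, #13, #17, #18, #21. (#3, #19, #23 stay — for-cause denied.)
Filling seats in venire order through position 9: #1, #2, #3, #5, #6, #7, #8, #10, #12.
So seat 9 is #12.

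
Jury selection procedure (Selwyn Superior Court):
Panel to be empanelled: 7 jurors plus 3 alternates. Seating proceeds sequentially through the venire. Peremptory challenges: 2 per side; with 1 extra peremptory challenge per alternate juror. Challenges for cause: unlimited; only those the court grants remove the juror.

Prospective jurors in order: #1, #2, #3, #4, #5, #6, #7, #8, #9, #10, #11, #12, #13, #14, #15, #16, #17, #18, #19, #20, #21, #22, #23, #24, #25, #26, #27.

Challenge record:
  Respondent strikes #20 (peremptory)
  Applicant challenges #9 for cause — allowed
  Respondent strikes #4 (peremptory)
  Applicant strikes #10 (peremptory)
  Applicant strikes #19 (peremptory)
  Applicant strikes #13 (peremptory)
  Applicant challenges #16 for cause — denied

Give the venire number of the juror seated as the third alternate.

Removed: #4, #9, #10, #13, #19, #20. (#16 stays — for-cause denied.)
Seating in order: seats 1–7 → #1, #2, #3, #5, #6, #7, #8; alternates → #11, #12, #14.
So alternate 3 is #14.

14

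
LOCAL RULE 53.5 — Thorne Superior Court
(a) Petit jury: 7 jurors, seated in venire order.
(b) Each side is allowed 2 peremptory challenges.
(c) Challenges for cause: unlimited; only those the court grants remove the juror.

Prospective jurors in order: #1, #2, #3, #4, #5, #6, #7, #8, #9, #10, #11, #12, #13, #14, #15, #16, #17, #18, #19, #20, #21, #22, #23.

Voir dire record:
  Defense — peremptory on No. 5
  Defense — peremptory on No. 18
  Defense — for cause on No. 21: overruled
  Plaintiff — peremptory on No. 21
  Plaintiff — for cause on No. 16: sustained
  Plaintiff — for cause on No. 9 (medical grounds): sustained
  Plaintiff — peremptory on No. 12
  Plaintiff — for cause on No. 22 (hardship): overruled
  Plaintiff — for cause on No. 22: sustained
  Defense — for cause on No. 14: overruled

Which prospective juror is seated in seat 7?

8

Removed: #5, #9, #12, #16, #18, #21, #22. (#14 stays — for-cause denied.)
Filling seats in venire order through position 7: #1, #2, #3, #4, #6, #7, #8.
So seat 7 is #8.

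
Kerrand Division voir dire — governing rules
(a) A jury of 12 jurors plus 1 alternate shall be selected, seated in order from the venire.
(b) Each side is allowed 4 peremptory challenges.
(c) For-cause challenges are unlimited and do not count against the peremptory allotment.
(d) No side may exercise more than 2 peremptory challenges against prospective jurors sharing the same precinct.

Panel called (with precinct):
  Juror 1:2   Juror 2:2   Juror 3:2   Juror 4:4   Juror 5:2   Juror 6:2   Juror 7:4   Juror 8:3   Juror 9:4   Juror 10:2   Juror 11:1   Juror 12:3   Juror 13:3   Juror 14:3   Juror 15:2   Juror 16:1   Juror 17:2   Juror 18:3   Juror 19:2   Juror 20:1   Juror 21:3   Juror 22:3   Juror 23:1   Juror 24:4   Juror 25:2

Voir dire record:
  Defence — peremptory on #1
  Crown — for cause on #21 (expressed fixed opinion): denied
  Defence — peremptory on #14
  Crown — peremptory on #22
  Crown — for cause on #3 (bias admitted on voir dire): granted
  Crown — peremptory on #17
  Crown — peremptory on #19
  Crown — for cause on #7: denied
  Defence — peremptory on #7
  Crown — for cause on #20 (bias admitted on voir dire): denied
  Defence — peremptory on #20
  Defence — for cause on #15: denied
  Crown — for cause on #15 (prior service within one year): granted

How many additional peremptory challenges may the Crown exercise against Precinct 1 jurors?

1

Crown peremptories so far: #22, #17, #19 — 3 of 4 used, 1 left overall.
Against Precinct 1: none yet — per-precinct cap 2 leaves 2.
Binding limit: min(1, 2) = 1.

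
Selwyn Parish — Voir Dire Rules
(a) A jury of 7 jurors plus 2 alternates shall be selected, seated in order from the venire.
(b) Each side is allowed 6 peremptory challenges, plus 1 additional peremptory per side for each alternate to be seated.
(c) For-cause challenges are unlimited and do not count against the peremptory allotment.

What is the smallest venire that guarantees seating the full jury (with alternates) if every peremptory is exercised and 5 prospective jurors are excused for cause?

Seats to fill: 7 + 2 alternates = 9.
Peremptories: 6 + 1×2 = 8 per side × 2 sides = 16.
For-cause removals: 5.
Minimum venire: 9 + 16 + 5 = 30.

30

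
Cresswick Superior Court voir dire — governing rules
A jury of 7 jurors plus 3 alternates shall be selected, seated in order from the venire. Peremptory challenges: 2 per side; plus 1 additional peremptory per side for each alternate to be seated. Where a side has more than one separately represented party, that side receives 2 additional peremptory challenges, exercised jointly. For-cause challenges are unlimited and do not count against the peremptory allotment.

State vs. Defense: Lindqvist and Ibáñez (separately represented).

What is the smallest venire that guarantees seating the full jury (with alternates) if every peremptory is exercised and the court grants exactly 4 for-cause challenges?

26

Seats to fill: 7 + 3 alternates = 10.
Peremptories — State: 2 + 1×3 = 5; Defense: 2 + 1×3 + 2 = 7; total 12.
For-cause removals: 4.
Minimum venire: 10 + 12 + 4 = 26.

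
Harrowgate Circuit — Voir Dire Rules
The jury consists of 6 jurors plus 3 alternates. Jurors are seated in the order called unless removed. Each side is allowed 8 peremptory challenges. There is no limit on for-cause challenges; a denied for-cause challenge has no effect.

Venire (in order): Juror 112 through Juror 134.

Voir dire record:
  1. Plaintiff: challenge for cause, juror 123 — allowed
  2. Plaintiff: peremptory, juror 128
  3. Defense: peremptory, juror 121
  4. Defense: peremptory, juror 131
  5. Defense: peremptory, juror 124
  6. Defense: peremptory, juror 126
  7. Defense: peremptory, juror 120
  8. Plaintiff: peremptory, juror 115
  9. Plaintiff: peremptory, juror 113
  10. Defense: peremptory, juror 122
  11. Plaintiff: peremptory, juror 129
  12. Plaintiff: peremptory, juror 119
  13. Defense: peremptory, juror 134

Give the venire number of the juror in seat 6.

125

Removed: #113, #115, #119, #120, #121, #122, #123, #124, #126, #128, #129, #131, #134.
Filling seats in venire order through position 6: #112, #114, #116, #117, #118, #125.
So seat 6 is #125.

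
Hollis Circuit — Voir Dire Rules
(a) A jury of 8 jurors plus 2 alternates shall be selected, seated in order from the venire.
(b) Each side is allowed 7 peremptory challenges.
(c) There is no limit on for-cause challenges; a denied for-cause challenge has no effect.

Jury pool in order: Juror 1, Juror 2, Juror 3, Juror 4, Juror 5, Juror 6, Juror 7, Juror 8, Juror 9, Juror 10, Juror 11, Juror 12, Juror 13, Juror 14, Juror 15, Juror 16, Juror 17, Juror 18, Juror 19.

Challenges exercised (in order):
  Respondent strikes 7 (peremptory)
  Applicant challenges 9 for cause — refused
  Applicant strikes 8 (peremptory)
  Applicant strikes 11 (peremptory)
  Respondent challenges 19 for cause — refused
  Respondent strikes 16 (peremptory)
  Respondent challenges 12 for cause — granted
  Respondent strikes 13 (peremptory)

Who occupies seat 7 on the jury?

9

Removed: #7, #8, #11, #12, #13, #16. (#9, #19 stay — for-cause denied.)
Filling seats in venire order through position 7: #1, #2, #3, #4, #5, #6, #9.
So seat 7 is #9.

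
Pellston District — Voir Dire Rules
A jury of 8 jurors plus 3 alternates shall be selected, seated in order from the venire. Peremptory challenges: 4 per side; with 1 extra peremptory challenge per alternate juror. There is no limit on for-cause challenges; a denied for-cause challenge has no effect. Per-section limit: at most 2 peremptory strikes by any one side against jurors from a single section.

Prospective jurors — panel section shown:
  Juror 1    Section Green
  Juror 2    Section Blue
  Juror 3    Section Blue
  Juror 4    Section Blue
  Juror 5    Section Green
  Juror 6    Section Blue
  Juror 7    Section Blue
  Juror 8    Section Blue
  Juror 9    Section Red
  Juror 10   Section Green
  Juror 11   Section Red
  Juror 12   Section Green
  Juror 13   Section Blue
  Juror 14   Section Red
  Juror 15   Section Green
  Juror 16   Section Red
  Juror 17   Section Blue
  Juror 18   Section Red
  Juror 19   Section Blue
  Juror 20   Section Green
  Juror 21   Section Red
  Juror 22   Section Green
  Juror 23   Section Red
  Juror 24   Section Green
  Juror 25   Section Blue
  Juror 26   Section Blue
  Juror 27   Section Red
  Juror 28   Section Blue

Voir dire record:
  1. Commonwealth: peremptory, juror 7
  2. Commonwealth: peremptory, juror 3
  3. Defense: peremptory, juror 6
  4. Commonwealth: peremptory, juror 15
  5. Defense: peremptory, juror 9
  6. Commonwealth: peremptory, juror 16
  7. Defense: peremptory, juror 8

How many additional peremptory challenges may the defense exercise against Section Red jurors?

Defense peremptories so far: #6, #9, #8 — 3 of 7 used, 4 left overall.
Against Section Red: #9 — 1 used; per-section cap 2 leaves 1.
Binding limit: min(4, 1) = 1.

1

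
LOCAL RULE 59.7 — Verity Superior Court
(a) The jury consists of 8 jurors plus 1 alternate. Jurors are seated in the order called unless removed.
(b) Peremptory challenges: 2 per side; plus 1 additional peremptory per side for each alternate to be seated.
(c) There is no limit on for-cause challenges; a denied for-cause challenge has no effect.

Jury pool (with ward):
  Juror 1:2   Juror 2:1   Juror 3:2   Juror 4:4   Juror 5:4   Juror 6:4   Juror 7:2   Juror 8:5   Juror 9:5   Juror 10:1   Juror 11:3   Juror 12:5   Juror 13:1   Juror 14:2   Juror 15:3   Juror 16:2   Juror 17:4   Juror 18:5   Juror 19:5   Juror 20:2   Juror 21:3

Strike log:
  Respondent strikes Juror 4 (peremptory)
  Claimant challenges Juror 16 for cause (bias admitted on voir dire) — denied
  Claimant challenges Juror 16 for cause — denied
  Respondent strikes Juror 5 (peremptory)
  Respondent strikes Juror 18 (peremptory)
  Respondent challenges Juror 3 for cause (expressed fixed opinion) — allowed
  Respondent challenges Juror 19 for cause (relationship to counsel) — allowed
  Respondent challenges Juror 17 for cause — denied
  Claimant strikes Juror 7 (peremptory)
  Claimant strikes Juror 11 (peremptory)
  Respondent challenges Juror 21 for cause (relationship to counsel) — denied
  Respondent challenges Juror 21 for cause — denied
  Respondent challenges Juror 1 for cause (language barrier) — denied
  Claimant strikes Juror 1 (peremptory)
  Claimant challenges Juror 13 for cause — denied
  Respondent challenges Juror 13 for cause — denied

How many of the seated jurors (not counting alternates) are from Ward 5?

Removed: #1, #3, #4, #5, #7, #11, #18, #19.
Seated jurors 1–8: #2, #6, #8, #9, #10, #12, #13, #14 (alternates #15 not counted).
Of those, in Ward 5: #8, #9, #12 → 3.

3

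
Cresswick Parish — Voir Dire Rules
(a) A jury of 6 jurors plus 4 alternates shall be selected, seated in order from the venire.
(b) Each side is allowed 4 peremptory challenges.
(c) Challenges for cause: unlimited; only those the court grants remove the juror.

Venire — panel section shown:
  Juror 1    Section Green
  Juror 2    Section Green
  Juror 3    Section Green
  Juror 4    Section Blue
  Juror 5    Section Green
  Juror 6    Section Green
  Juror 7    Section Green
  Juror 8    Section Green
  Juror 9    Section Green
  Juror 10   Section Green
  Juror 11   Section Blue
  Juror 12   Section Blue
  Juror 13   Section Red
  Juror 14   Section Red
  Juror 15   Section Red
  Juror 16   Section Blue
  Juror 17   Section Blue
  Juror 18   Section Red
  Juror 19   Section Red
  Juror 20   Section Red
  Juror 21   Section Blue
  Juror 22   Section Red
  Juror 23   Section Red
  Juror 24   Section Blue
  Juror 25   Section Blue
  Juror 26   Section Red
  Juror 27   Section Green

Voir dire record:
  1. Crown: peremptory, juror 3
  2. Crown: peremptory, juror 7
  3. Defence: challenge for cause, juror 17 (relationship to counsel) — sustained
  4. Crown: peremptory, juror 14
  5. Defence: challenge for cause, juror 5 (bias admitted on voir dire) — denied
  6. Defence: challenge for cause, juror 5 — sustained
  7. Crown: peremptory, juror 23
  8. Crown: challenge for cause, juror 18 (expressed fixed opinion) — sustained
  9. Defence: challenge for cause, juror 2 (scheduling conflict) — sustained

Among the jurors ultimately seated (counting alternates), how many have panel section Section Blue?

3

Removed: #2, #3, #5, #7, #14, #17, #18, #23.
Seated (10 incl. alternates): #1, #4, #6, #8, #9, #10, #11, #12, #13, #15.
Of those, in Section Blue: #4, #11, #12 → 3.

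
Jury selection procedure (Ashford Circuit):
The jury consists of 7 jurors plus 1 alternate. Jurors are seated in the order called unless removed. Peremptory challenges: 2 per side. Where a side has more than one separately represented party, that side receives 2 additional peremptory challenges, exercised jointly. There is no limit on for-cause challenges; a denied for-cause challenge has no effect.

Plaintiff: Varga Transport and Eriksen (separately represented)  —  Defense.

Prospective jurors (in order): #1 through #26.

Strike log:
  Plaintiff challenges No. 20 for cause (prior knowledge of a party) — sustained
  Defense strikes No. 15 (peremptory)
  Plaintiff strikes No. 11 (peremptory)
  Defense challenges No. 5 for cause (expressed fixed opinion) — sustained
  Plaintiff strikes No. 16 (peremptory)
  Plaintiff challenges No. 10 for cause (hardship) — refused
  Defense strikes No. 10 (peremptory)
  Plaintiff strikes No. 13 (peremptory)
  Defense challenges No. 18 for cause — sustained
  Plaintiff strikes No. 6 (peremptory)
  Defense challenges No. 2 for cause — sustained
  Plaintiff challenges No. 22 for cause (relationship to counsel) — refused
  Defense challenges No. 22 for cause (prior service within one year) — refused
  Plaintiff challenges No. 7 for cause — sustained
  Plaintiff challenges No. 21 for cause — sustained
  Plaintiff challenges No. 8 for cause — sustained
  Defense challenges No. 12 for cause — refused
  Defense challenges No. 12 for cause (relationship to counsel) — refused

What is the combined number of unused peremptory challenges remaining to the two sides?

Plaintiff allotment: 2 base + 2 multi-party = 4. Defense allotment: 2.
Plaintiff peremptories used: #11, #16, #13, #6 — 4 (for-cause on #20, #10, #22, #7, #21, #8 don't count).
Defense peremptories used: #15, #10 — 2 (for-cause on #5, #18, #2, #22, #12, #12 don't count).
Remaining: (4 − 4) + (2 − 2) = 0.

0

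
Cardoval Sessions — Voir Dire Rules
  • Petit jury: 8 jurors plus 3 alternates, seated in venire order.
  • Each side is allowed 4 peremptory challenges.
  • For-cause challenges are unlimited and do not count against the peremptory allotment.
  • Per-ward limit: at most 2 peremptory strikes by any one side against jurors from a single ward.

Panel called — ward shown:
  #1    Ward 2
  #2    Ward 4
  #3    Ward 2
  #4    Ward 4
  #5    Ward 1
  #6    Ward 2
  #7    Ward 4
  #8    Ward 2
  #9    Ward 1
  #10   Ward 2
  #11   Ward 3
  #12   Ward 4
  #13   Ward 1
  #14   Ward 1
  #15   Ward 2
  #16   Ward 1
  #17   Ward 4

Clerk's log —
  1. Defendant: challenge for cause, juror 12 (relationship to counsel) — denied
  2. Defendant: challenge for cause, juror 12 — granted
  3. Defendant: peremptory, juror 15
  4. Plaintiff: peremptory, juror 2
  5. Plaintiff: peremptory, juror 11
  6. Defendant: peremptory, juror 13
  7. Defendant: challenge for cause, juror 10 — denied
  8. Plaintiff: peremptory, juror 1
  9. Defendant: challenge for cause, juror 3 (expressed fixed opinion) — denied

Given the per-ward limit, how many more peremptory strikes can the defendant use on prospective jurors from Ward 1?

1

Defendant peremptories so far: #15, #13 — 2 of 4 used, 2 left overall.
Against Ward 1: #13 — 1 used; per-ward cap 2 leaves 1.
Binding limit: min(2, 1) = 1.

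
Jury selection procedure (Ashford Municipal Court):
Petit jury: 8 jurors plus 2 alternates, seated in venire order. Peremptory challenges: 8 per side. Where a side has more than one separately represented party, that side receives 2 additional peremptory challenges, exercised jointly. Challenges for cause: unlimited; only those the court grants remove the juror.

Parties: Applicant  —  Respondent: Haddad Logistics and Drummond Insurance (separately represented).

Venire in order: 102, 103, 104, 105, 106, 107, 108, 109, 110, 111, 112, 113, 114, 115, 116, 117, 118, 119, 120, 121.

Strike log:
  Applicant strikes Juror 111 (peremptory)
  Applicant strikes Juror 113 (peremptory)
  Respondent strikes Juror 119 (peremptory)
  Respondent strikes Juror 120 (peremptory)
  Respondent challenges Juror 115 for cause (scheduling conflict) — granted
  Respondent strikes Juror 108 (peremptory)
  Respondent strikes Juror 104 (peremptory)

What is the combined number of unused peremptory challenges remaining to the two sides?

Applicant allotment: 8. Respondent allotment: 8 base + 2 multi-party = 10.
Applicant peremptories used: #111, #113 — 2.
Respondent peremptories used: #119, #120, #108, #104 — 4 (the for-cause on #115 doesn't count).
Remaining: (8 − 2) + (10 − 4) = 12.

12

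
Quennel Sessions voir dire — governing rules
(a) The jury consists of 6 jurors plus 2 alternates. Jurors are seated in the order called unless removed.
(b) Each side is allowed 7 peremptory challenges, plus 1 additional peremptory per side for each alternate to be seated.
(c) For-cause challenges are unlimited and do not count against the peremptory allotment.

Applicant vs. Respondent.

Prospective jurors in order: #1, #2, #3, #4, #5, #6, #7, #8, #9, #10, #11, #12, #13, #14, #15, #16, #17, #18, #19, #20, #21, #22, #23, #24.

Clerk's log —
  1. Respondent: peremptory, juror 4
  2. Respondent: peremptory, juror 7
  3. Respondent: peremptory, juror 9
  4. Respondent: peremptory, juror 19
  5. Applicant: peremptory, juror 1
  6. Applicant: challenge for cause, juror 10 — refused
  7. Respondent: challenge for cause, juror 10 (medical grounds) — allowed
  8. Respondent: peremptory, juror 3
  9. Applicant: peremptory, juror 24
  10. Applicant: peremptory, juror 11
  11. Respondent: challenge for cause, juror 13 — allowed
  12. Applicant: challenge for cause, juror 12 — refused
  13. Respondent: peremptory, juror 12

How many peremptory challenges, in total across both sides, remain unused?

9

Applicant allotment: 7 base + 1 × 2 alternates = 9. Respondent allotment: 7 base + 1 × 2 alternates = 9.
Applicant peremptories used: #1, #24, #11 — 3 (for-cause on #10, #12 don't count).
Respondent peremptories used: #4, #7, #9, #19, #3, #12 — 6 (for-cause on #10, #13 don't count).
Remaining: (9 − 3) + (9 − 6) = 9.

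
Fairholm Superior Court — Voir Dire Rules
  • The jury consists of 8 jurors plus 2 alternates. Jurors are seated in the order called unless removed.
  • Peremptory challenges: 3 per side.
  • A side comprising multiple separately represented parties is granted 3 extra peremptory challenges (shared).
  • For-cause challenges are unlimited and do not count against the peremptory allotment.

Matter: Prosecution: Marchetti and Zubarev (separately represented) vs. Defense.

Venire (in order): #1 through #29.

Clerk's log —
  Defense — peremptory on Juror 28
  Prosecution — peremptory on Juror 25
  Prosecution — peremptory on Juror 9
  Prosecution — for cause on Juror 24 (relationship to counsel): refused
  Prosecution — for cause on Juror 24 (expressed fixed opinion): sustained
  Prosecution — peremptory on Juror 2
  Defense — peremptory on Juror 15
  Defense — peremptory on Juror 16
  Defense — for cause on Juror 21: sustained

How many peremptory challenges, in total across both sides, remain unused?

3

Prosecution allotment: 3 base + 3 multi-party = 6. Defense allotment: 3.
Prosecution peremptories used: #25, #9, #2 — 3 (for-cause on #24, #24 don't count).
Defense peremptories used: #28, #15, #16 — 3 (the for-cause on #21 doesn't count).
Remaining: (6 − 3) + (3 − 3) = 3.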